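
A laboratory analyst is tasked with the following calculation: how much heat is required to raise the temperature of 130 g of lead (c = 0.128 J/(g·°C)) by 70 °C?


q = mcΔT = 130 × 0.128 × 70
= 1164.80 J

1164.80 J


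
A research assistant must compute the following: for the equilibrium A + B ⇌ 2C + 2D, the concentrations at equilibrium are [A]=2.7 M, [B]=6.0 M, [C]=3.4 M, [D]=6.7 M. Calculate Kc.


Kc = [C]^2[D]^2/([A][B])
= (3.4^2 × 6.7^2)/(2.7^1 × 6.0^1)
= 518.9284/16.2
= 32.03

32.03


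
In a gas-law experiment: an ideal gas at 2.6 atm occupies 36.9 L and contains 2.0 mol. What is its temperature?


PV = nRT  (R = 0.08206 L·atm/(mol·K))
T = PV/(nR) = 2.6×36.9/(2.0×0.08206)
= 95.94/0.164120
= 584.57 K

584.57 K


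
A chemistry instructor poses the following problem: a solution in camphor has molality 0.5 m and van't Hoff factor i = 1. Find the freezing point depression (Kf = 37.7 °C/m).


ΔTf = Kf × m × i
= 37.7 × 0.5 × 1
= 18.85 °C

18.85 °C


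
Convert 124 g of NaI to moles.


M(NaI) = 149.89 g/mol
n = mass/M = 124/149.89 = 0.8273 mol

0.8273 mol


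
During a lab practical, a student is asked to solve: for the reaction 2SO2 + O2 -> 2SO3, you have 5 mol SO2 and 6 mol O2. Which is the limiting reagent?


Mole ratio available / coefficient:
  SO2: 5/2 = 2.500
  O2: 6/1 = 6.000
Smaller ratio is limiting.

SO2


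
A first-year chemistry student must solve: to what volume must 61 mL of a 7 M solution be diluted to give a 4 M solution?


C1V1 = C2V2
7 × 61 = 4 × V2
V2 = 427/4 = 106.75 mL

106.75 mL


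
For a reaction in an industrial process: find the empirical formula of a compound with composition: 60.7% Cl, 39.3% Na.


Assume 100 g sample. Moles of each element:
  Cl: 60.7/35.45 = 1.712 mol
  Na: 39.3/22.99 = 1.709 mol
Divide by smallest (1.709):
  Cl: 1.712/1.709 = 1.0
  Na: 1.709/1.709 = 1.0
Empirical formula: NaCl

NaCl


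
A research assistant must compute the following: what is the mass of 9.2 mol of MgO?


M(MgO) = 40.31 g/mol
mass = n × M = 9.2 × 40.31 = 370.85 g

370.85 g


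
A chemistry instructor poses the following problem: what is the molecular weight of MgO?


M(MgO) = 1×24.31 + 1×16.0
= 24.31 + 16.0
= 40.31 g/mol

40.31 g/mol


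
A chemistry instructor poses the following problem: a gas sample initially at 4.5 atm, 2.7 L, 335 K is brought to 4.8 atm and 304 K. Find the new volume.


P1V1/T1 = P2V2/T2
V2 = P1V1T2/(T1P2)
= 4.5×2.7×304/(335×4.8)
= 2.297 L

2.297 L


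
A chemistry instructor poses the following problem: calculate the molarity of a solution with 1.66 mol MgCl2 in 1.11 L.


M = n/V = 1.66/1.11 = 1.495 mol/L

1.495 M


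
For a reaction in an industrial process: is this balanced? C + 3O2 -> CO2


Equation: C + 3O2 -> CO2
Check atoms: C: 1=1, O: 6≠2
Not balanced

No, not balanced


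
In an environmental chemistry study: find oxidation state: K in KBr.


Group 1 metal: +1
Oxidation number: +1

+1


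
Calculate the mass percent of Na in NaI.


M(NaI) = 1×22.99 + 1×126.9 = 149.89 g/mol
Mass of Na = 1 × 22.99 = 22.99 g/mol
% Na = 22.99/149.89 × 100 = 15.34%

15.34%


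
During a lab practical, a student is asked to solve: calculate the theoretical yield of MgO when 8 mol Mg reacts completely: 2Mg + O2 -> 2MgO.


Mole ratio MgO:Mg = 2:2
n(MgO) = 8 × 2/2 = 8.000 mol
mass = 8.000 × 40.31 = 322.48 g

322.48 g


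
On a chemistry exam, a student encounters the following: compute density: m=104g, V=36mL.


ρ = mass/volume
= 104/36
= 2.889 g/mL

2.889 g/mL


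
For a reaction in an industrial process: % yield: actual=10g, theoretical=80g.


% yield = actual/theoretical × 100
= 10/80 × 100
= 12.5%

12.5%


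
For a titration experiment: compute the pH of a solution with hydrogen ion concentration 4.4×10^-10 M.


pH = -log10([H+]) = -log10(4.4×10^-10)
= 10 - log10(4.4)
= 10 - 0.64
= 9.36

9.36


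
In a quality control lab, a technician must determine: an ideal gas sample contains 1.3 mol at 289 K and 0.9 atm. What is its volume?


PV = nRT  (R = 0.08206 L·atm/(mol·K))
V = nRT/P = 1.3×0.08206×289/0.9
= 34.255 L

34.255 L


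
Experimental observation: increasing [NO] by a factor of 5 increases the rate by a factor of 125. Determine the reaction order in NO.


rate ∝ [NO]^n
5^n = 125 → n = 3
Order in NO: 3

3


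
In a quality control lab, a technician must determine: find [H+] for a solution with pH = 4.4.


[H+] = 10^(-pH) = 10^(-4.4)
= 3.98×10^-5 M

3.98×10^-5 M


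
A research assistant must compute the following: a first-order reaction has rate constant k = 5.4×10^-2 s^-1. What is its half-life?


t½ = ln2/k = 0.693147/(5.4×10^-2 s^-1)
= 12.84 s

12.84 s


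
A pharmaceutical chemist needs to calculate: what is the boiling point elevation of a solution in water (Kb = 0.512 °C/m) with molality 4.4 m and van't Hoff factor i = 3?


ΔTb = Kb × m × i
= 0.512 × 4.4 × 3
= 6.7584 °C

6.7584 °C


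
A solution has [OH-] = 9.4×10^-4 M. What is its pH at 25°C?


pOH = -log10([OH-]) = -log10(9.4×10^-4)
= 4 - log10(9.4) = 3.03
pH = 14 - pOH = 14 - 3.03 = 10.97

10.97


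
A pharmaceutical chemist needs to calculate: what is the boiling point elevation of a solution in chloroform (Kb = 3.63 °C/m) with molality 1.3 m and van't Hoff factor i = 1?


ΔTb = Kb × m × i
= 3.63 × 1.3 × 1
= 4.719 °C

4.719 °C


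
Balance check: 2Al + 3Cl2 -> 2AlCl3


Equation: 2Al + 3Cl2 -> 2AlCl3
Check atoms: Al: 2=2, Cl: 6=6
Balanced

Yes, balanced


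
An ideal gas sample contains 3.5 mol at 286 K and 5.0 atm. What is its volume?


PV = nRT  (R = 0.08206 L·atm/(mol·K))
V = nRT/P = 3.5×0.08206×286/5.0
= 16.428 L

16.428 L


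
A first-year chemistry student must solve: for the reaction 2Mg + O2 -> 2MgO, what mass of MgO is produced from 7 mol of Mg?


Mole ratio MgO:Mg = 2:2
n(MgO) = 7 × 2/2 = 7.000 mol
mass = 7.000 × 40.31 = 282.17 g

282.17 g


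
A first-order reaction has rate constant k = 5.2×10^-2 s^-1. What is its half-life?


t½ = ln2/k = 0.693147/(5.2×10^-2 s^-1)
= 13.33 s

13.33 s


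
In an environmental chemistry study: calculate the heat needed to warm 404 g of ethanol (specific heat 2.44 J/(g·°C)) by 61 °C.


q = mcΔT = 404 × 2.44 × 61
= 60131.36 J

60131.36 J


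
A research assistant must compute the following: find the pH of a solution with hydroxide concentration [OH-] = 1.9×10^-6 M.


pOH = -log10([OH-]) = -log10(1.9×10^-6)
= 6 - log10(1.9) = 5.72
pH = 14 - pOH = 14 - 5.72 = 8.28

8.28


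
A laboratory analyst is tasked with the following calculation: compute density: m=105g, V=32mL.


ρ = mass/volume
= 105/32
= 3.281 g/mL

3.281 g/mL


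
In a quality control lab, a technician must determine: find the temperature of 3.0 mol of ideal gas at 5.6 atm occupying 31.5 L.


PV = nRT  (R = 0.08206 L·atm/(mol·K))
T = PV/(nR) = 5.6×31.5/(3.0×0.08206)
= 176.40/0.246180
= 716.55 K

716.55 K


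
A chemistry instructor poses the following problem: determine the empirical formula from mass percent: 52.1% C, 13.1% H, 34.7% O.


Assume 100 g sample. Moles of each element:
  C: 52.1/12.01 = 4.338 mol
  H: 13.1/1.008 = 12.996 mol
  O: 34.7/16.0 = 2.169 mol
Divide by smallest (2.169):
  C: 4.338/2.169 = 2.0
  H: 12.996/2.169 = 5.99
  O: 2.169/2.169 = 1.0
Empirical formula: C2H6O

C2H6O


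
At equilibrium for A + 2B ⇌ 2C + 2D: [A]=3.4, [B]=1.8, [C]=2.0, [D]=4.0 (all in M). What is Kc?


Kc = [C]^2[D]^2/([A][B]^2)
= (2.0^2 × 4.0^2)/(3.4^1 × 1.8^2)
= 64/11.016
= 5.810

5.810


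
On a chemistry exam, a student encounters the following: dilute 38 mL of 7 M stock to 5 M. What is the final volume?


C1V1 = C2V2
7 × 38 = 5 × V2
V2 = 266/5 = 53.2 mL

53.2 mL


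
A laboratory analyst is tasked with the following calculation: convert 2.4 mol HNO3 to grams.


M(HNO3) = 63.02 g/mol
mass = n × M = 2.4 × 63.02 = 151.25 g

151.25 g


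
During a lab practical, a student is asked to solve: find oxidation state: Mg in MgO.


Group 2 metal: +2
Oxidation number: +2

+2


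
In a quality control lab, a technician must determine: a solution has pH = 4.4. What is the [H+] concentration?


[H+] = 10^(-pH) = 10^(-4.4)
= 3.98×10^-5 M

3.98×10^-5 M


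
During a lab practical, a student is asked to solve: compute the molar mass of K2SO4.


M(K2SO4) = 2×39.1 + 1×32.07 + 4×16.0
= 78.2 + 32.07 + 64.0
= 174.27 g/mol

174.27 g/mol


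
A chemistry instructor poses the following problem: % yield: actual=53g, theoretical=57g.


% yield = actual/theoretical × 100
= 53/57 × 100
= 92.98%

92.98%


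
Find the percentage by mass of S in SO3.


M(SO3) = 1×32.07 + 3×16.0 = 80.07 g/mol
Mass of S = 1 × 32.07 = 32.07 g/mol
% S = 32.07/80.07 × 100 = 40.05%

40.05%


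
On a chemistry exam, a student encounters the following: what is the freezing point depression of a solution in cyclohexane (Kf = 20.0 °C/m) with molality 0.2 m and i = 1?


ΔTf = Kf × m × i
= 20.0 × 0.2 × 1
= 4.0 °C

4.0 °C


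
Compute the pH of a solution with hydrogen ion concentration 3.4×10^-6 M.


pH = -log10([H+]) = -log10(3.4×10^-6)
= 6 - log10(3.4)
= 6 - 0.53
= 5.47

5.47


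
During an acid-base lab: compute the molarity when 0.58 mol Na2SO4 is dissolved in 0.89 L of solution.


M = n/V = 0.58/0.89 = 0.652 mol/L

0.652 M


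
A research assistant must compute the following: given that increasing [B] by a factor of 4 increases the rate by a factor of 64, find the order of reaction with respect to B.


rate ∝ [B]^n
4^n = 64 → n = 3
Order in B: 3

3


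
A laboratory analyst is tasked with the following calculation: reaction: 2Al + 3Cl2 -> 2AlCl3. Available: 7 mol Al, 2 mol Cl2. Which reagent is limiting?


Mole ratio available / coefficient:
  Al: 7/2 = 3.500
  Cl2: 2/3 = 0.667
Smaller ratio is limiting.

Cl2


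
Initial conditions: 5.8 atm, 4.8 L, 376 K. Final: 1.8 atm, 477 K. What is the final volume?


P1V1/T1 = P2V2/T2
V2 = P1V1T2/(T1P2)
= 5.8×4.8×477/(376×1.8)
= 19.621 L

19.621 L


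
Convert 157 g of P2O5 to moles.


M(P2O5) = 141.94 g/mol
n = mass/M = 157/141.94 = 1.1061 mol

1.1061 mol


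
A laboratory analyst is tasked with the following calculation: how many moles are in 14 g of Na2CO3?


M(Na2CO3) = 105.99 g/mol
n = mass/M = 14/105.99 = 0.1321 mol

0.1321 mol


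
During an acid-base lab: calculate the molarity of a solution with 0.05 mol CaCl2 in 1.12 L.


M = n/V = 0.05/1.12 = 0.045 mol/L

0.045 M


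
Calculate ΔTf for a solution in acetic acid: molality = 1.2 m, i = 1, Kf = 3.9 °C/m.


ΔTf = Kf × m × i
= 3.9 × 1.2 × 1
= 4.68 °C

4.68 °C


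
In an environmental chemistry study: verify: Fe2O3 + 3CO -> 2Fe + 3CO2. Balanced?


Equation: Fe2O3 + 3CO -> 2Fe + 3CO2
Check atoms: C: 3=3, Fe: 2=2, O: 6=6
Balanced

Yes, balanced


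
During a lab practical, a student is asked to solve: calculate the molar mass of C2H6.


M(C2H6) = 2×12.01 + 6×1.008
= 24.02 + 6.05
= 30.07 g/mol

30.07 g/mol


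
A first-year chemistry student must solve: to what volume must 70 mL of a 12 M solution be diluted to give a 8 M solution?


C1V1 = C2V2
12 × 70 = 8 × V2
V2 = 840/8 = 105.0 mL

105.0 mL


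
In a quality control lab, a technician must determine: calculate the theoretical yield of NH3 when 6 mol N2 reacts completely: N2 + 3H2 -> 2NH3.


Mole ratio NH3:N2 = 2:1
n(NH3) = 6 × 2/1 = 12.000 mol
mass = 12.000 × 17.03 = 204.36 g

204.36 g


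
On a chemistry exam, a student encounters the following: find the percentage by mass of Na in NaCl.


M(NaCl) = 1×22.99 + 1×35.45 = 58.44 g/mol
Mass of Na = 1 × 22.99 = 22.99 g/mol
% Na = 22.99/58.44 × 100 = 39.34%

39.34%


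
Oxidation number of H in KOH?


H is +1 with nonmetals
Oxidation number: +1

+1


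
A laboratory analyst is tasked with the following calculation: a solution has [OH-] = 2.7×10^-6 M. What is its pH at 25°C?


pOH = -log10([OH-]) = -log10(2.7×10^-6)
= 6 - log10(2.7) = 5.57
pH = 14 - pOH = 14 - 5.57 = 8.43

8.43


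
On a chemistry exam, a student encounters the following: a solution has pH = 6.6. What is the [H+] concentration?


[H+] = 10^(-pH) = 10^(-6.6)
= 2.51×10^-7 M

2.51×10^-7 M


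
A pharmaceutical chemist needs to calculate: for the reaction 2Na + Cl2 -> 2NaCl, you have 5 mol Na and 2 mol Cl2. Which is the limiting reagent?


Mole ratio available / coefficient:
  Na: 5/2 = 2.500
  Cl2: 2/1 = 2.000
Smaller ratio is limiting.

Cl2


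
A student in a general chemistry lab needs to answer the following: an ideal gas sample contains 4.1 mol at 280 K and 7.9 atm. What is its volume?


PV = nRT  (R = 0.08206 L·atm/(mol·K))
V = nRT/P = 4.1×0.08206×280/7.9
= 11.925 L

11.925 L


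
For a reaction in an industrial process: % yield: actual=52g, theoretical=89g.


% yield = actual/theoretical × 100
= 52/89 × 100
= 58.43%

58.43%


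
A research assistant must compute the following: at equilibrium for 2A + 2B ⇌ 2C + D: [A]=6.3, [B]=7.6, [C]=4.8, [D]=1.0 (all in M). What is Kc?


Kc = [C]^2[D]/([A]^2[B]^2)
= (4.8^2 × 1.0^1)/(6.3^2 × 7.6^2)
= 23.04/2292.4944
= 0.01005

0.01005


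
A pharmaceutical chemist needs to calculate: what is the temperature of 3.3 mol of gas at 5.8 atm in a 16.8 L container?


PV = nRT  (R = 0.08206 L·atm/(mol·K))
T = PV/(nR) = 5.8×16.8/(3.3×0.08206)
= 97.44/0.270798
= 359.83 K

359.83 K


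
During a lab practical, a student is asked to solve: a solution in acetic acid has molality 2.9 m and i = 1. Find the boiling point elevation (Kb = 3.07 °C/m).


ΔTb = Kb × m × i
= 3.07 × 2.9 × 1
= 8.903 °C

8.903 °C


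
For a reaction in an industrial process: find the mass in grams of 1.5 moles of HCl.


M(HCl) = 36.46 g/mol
mass = n × M = 1.5 × 36.46 = 54.69 g

54.69 g


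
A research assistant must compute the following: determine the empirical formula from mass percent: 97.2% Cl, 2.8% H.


Assume 100 g sample. Moles of each element:
  Cl: 97.2/35.45 = 2.742 mol
  H: 2.8/1.008 = 2.778 mol
Divide by smallest (2.742):
  Cl: 2.742/2.742 = 1.0
  H: 2.778/2.742 = 1.01
Empirical formula: HCl

HCl


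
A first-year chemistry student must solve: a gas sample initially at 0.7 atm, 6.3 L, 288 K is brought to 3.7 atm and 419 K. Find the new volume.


P1V1/T1 = P2V2/T2
V2 = P1V1T2/(T1P2)
= 0.7×6.3×419/(288×3.7)
= 1.734 L

1.734 L


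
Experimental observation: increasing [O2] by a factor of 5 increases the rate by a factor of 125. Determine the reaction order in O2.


rate ∝ [O2]^n
5^n = 125 → n = 3
Order in O2: 3

3


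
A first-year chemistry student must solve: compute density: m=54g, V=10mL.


ρ = mass/volume
= 54/10
= 5.4 g/mL

5.4 g/mL


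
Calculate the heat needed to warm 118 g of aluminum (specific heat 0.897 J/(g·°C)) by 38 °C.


q = mcΔT = 118 × 0.897 × 38
= 4022.15 J

4022.15 J


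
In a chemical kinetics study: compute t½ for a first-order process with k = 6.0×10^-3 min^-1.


t½ = ln2/k = 0.693147/(6.0×10^-3 min^-1)
= 115.5 min

115.5 min


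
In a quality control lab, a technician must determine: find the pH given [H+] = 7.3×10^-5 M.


pH = -log10([H+]) = -log10(7.3×10^-5)
= 5 - log10(7.3)
= 5 - 0.86
= 4.14

4.14


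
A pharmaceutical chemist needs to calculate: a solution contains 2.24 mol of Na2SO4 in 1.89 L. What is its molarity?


M = n/V = 2.24/1.89 = 1.185 mol/L

1.185 M


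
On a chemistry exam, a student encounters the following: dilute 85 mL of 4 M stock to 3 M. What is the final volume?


C1V1 = C2V2
4 × 85 = 3 × V2
V2 = 340/3 = 113.33 mL

113.33 mL


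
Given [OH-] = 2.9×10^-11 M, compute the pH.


pOH = -log10([OH-]) = -log10(2.9×10^-11)
= 11 - log10(2.9) = 10.54
pH = 14 - pOH = 14 - 10.54 = 3.46

3.46


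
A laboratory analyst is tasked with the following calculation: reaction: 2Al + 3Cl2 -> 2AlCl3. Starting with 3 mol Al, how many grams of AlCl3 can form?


Mole ratio AlCl3:Al = 2:2
n(AlCl3) = 3 × 2/2 = 3.000 mol
mass = 3.000 × 133.33 = 399.99 g

399.99 g


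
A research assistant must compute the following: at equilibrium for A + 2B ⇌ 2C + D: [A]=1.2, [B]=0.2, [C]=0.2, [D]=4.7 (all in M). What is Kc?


Kc = [C]^2[D]/([A][B]^2)
= (0.2^2 × 4.7^1)/(1.2^1 × 0.2^2)
= 0.188/0.048
= 3.917

3.917


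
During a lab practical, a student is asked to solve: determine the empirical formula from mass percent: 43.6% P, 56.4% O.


Assume 100 g sample. Moles of each element:
  P: 43.6/30.97 = 1.408 mol
  O: 56.4/16.0 = 3.525 mol
Divide by smallest (1.408):
  P: 1.408/1.408 = 1.0
  O: 3.525/1.408 = 2.5
Multiply all ratios by 2 to obtain whole numbers.
Empirical formula: P2O5

P2O5


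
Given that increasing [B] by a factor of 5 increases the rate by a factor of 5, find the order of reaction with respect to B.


rate ∝ [B]^n
5^n = 5 → n = 1
Order in B: 1

1


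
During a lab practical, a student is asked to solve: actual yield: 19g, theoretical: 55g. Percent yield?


% yield = actual/theoretical × 100
= 19/55 × 100
= 34.55%

34.55%


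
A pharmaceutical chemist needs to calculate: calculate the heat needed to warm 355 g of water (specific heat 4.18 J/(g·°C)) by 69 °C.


q = mcΔT = 355 × 4.18 × 69
= 102389.10 J

102389.10 J


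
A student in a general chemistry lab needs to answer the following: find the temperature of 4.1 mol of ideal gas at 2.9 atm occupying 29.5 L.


PV = nRT  (R = 0.08206 L·atm/(mol·K))
T = PV/(nR) = 2.9×29.5/(4.1×0.08206)
= 85.55/0.336446
= 254.28 K

254.28 K


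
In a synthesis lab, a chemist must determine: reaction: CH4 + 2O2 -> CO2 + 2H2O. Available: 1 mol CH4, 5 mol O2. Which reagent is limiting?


Mole ratio available / coefficient:
  CH4: 1/1 = 1.000
  O2: 5/2 = 2.500
Smaller ratio is limiting.

CH4


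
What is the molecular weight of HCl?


M(HCl) = 1×1.008 + 1×35.45
= 1.01 + 35.45
= 36.46 g/mol

36.46 g/mol


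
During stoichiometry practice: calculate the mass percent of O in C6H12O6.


M(C6H12O6) = 6×12.01 + 12×1.008 + 6×16.0 = 180.156 g/mol
Mass of O = 6 × 16.0 = 96.00 g/mol
% O = 96.00/180.156 × 100 = 53.29%

53.29%


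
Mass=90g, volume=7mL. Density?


ρ = mass/volume
= 90/7
= 12.857 g/mL

12.857 g/mL


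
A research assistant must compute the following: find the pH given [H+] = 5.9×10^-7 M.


pH = -log10([H+]) = -log10(5.9×10^-7)
= 7 - log10(5.9)
= 7 - 0.77
= 6.23

6.23


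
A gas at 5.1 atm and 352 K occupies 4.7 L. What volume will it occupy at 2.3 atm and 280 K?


P1V1/T1 = P2V2/T2
V2 = P1V1T2/(T1P2)
= 5.1×4.7×280/(352×2.3)
= 8.29 L

8.29 L


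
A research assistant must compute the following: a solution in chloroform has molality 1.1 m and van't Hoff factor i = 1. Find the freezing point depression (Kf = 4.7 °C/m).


ΔTf = Kf × m × i
= 4.7 × 1.1 × 1
= 5.17 °C

5.17 °C


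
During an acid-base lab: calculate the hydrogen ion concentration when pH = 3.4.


[H+] = 10^(-pH) = 10^(-3.4)
= 3.98×10^-4 M

3.98×10^-4 M


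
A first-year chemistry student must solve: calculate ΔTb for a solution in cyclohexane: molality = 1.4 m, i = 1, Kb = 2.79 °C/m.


ΔTb = Kb × m × i
= 2.79 × 1.4 × 1
= 3.906 °C

3.906 °C


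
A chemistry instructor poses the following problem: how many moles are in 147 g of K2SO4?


M(K2SO4) = 174.27 g/mol
n = mass/M = 147/174.27 = 0.8435 mol

0.8435 mol


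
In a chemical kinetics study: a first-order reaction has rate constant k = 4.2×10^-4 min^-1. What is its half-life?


t½ = ln2/k = 0.693147/(4.2×10^-4 min^-1)
= 1650 min

1650 min


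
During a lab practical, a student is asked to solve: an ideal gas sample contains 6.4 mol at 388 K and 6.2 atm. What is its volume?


PV = nRT  (R = 0.08206 L·atm/(mol·K))
V = nRT/P = 6.4×0.08206×388/6.2
= 32.866 L

32.866 L


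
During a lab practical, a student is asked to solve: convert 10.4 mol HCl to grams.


M(HCl) = 36.46 g/mol
mass = n × M = 10.4 × 36.46 = 379.18 g

379.18 g


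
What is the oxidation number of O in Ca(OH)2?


O is usually -2
Oxidation number: -2

-2


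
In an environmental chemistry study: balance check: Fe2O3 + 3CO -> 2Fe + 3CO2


Equation: Fe2O3 + 3CO -> 2Fe + 3CO2
Check atoms: C: 3=3, Fe: 2=2, O: 6=6
Balanced

Yes, balanced


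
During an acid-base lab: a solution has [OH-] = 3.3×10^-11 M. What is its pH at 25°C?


pOH = -log10([OH-]) = -log10(3.3×10^-11)
= 11 - log10(3.3) = 10.48
pH = 14 - pOH = 14 - 10.48 = 3.52

3.52


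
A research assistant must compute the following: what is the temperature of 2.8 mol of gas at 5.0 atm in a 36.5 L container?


PV = nRT  (R = 0.08206 L·atm/(mol·K))
T = PV/(nR) = 5.0×36.5/(2.8×0.08206)
= 182.50/0.229768
= 794.28 K

794.28 K


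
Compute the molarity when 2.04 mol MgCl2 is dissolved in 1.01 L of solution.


M = n/V = 2.04/1.01 = 2.020 mol/L

2.020 M


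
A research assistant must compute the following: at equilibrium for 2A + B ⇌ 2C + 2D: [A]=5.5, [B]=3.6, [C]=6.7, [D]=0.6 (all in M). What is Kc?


Kc = [C]^2[D]^2/([A]^2[B])
= (6.7^2 × 0.6^2)/(5.5^2 × 3.6^1)
= 16.1604/108.9
= 0.1484

0.1484


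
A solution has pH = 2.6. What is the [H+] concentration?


[H+] = 10^(-pH) = 10^(-2.6)
= 2.51×10^-3 M

2.51×10^-3 M


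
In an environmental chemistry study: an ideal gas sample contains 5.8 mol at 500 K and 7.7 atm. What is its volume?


PV = nRT  (R = 0.08206 L·atm/(mol·K))
V = nRT/P = 5.8×0.08206×500/7.7
= 30.906 L

30.906 L


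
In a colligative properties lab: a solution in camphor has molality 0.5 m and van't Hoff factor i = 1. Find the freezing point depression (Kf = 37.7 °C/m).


ΔTf = Kf × m × i
= 37.7 × 0.5 × 1
= 18.85 °C

18.85 °C


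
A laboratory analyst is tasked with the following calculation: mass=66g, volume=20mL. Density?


ρ = mass/volume
= 66/20
= 3.3 g/mL

3.3 g/mL


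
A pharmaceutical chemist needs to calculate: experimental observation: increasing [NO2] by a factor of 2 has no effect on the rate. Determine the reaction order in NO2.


rate ∝ [NO2]^n
rate ∝ [NO2]^0
Order in NO2: 0

0


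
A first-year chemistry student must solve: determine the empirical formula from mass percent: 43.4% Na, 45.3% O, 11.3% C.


Assume 100 g sample. Moles of each element:
  Na: 43.4/22.99 = 1.888 mol
  O: 45.3/16.0 = 2.831 mol
  C: 11.3/12.01 = 0.941 mol
Divide by smallest (0.941):
  Na: 1.888/0.941 = 2.01
  O: 2.831/0.941 = 3.01
  C: 0.941/0.941 = 1.0
Empirical formula: Na2CO3

Na2CO3


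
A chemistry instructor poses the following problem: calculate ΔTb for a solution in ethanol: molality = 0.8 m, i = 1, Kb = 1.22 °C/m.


ΔTb = Kb × m × i
= 1.22 × 0.8 × 1
= 0.976 °C

0.976 °C


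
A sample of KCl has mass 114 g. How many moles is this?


M(KCl) = 74.55 g/mol
n = mass/M = 114/74.55 = 1.5292 mol

1.5292 mol


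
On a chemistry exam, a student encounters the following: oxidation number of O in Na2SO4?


O is usually -2
Oxidation number: -2

-2


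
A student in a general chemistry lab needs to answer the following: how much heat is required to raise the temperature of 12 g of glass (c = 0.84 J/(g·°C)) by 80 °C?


q = mcΔT = 12 × 0.84 × 80
= 806.40 J

806.40 J


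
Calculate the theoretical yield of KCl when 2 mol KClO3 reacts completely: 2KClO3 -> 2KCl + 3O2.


Mole ratio KCl:KClO3 = 2:2
n(KCl) = 2 × 2/2 = 2.000 mol
mass = 2.000 × 74.55 = 149.1 g

149.1 g


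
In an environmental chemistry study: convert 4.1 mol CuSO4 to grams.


M(CuSO4) = 159.62 g/mol
mass = n × M = 4.1 × 159.62 = 654.44 g

654.44 g


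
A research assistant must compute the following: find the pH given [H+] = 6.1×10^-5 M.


pH = -log10([H+]) = -log10(6.1×10^-5)
= 5 - log10(6.1)
= 5 - 0.79
= 4.21

4.21


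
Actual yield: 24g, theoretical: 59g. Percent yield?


% yield = actual/theoretical × 100
= 24/59 × 100
= 40.68%

40.68%


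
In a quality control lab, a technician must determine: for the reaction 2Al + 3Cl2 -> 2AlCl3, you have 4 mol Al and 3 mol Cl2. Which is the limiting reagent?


Mole ratio available / coefficient:
  Al: 4/2 = 2.000
  Cl2: 3/3 = 1.000
Smaller ratio is limiting.

Cl2


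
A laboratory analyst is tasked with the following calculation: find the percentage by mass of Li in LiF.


M(LiF) = 1×6.94 + 1×19.0 = 25.94 g/mol
Mass of Li = 1 × 6.94 = 6.94 g/mol
% Li = 6.94/25.94 × 100 = 26.75%

26.75%


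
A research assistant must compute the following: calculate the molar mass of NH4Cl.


M(NH4Cl) = 1×14.01 + 4×1.008 + 1×35.45
= 14.01 + 4.03 + 35.45
= 53.49 g/mol

53.49 g/mol


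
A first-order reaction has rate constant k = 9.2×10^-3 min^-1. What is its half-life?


t½ = ln2/k = 0.693147/(9.2×10^-3 min^-1)
= 75.34 min

75.34 min


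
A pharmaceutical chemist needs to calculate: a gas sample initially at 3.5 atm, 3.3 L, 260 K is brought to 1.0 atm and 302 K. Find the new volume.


P1V1/T1 = P2V2/T2
V2 = P1V1T2/(T1P2)
= 3.5×3.3×302/(260×1.0)
= 13.416 L

13.416 L


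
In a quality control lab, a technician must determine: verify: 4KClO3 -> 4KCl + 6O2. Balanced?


Equation: 4KClO3 -> 4KCl + 6O2
Check atoms: Cl: 4=4, K: 4=4, O: 12=12
Balanced

Yes, balanced


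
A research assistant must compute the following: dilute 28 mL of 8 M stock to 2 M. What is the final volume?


C1V1 = C2V2
8 × 28 = 2 × V2
V2 = 224/2 = 112.0 mL

112.0 mL


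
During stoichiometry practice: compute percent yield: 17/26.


% yield = actual/theoretical × 100
= 17/26 × 100
= 65.38%

65.38%


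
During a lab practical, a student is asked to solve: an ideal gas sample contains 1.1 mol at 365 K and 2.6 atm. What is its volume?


PV = nRT  (R = 0.08206 L·atm/(mol·K))
V = nRT/P = 1.1×0.08206×365/2.6
= 12.672 L

12.672 L


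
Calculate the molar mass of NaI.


M(NaI) = 1×22.99 + 1×126.9
= 22.99 + 126.9
= 149.89 g/mol

149.89 g/mol


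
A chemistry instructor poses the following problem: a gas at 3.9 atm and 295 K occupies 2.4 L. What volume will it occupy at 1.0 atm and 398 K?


P1V1/T1 = P2V2/T2
V2 = P1V1T2/(T1P2)
= 3.9×2.4×398/(295×1.0)
= 12.628 L

12.628 L


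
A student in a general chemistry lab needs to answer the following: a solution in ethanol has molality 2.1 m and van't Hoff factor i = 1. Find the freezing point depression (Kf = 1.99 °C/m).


ΔTf = Kf × m × i
= 1.99 × 2.1 × 1
= 4.179 °C

4.179 °C


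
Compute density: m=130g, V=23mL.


ρ = mass/volume
= 130/23
= 5.652 g/mL

5.652 g/mL


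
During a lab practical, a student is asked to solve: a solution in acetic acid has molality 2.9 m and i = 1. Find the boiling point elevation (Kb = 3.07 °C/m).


ΔTb = Kb × m × i
= 3.07 × 2.9 × 1
= 8.903 °C

8.903 °C


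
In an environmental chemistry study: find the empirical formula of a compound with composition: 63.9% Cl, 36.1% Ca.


Assume 100 g sample. Moles of each element:
  Cl: 63.9/35.45 = 1.803 mol
  Ca: 36.1/40.08 = 0.901 mol
Divide by smallest (0.901):
  Cl: 1.803/0.901 = 2.0
  Ca: 0.901/0.901 = 1.0
Empirical formula: CaCl2

CaCl2


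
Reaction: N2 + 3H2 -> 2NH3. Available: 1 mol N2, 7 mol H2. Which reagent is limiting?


Mole ratio available / coefficient:
  N2: 1/1 = 1.000
  H2: 7/3 = 2.333
Smaller ratio is limiting.

N2


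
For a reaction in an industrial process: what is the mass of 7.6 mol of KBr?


M(KBr) = 119.0 g/mol
mass = n × M = 7.6 × 119.0 = 904.40 g

904.40 g


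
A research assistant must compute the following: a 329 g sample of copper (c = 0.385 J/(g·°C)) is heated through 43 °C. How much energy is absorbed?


q = mcΔT = 329 × 0.385 × 43
= 5446.60 J

5446.60 J


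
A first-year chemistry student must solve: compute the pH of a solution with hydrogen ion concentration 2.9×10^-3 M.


pH = -log10([H+]) = -log10(2.9×10^-3)
= 3 - log10(2.9)
= 3 - 0.46
= 2.54

2.54


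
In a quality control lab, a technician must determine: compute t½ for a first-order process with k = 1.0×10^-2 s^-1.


t½ = ln2/k = 0.693147/(1.0×10^-2 s^-1)
= 69.31 s

69.31 s


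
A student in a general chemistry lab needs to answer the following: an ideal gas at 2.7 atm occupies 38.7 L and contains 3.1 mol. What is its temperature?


PV = nRT  (R = 0.08206 L·atm/(mol·K))
T = PV/(nR) = 2.7×38.7/(3.1×0.08206)
= 104.49/0.254386
= 410.75 K

410.75 K


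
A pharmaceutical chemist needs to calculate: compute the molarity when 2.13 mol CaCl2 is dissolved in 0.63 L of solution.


M = n/V = 2.13/0.63 = 3.381 mol/L

3.381 M


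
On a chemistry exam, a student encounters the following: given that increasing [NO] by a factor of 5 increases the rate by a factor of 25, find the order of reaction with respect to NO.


rate ∝ [NO]^n
5^n = 25 → n = 2
Order in NO: 2

2


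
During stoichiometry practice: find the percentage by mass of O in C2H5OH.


M(C2H5OH) = 2×12.01 + 6×1.008 + 1×16.0 = 46.068 g/mol
Mass of O = 1 × 16.0 = 16.00 g/mol
% O = 16.00/46.068 × 100 = 34.73%

34.73%


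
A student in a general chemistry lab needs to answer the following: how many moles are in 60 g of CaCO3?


M(CaCO3) = 100.09 g/mol
n = mass/M = 60/100.09 = 0.5995 mol

0.5995 mol


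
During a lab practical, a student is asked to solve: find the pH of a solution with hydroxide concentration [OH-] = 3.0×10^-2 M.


pOH = -log10([OH-]) = -log10(3.0×10^-2)
= 2 - log10(3.0) = 1.52
pH = 14 - pOH = 14 - 1.52 = 12.48

12.48


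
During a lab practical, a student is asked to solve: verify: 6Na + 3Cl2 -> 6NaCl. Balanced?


Equation: 6Na + 3Cl2 -> 6NaCl
Check atoms: Cl: 6=6, Na: 6=6
Balanced

Yes, balanced


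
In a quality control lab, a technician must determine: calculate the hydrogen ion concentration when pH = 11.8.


[H+] = 10^(-pH) = 10^(-11.8)
= 1.58×10^-12 M

1.58×10^-12 M


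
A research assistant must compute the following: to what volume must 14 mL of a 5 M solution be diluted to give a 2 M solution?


C1V1 = C2V2
5 × 14 = 2 × V2
V2 = 70/2 = 35.0 mL

35.0 mL


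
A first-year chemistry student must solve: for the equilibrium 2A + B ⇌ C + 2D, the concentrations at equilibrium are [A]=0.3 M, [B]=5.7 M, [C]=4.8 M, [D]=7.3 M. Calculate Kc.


Kc = [C][D]^2/([A]^2[B])
= (4.8^1 × 7.3^2)/(0.3^2 × 5.7^1)
= 255.792/0.513
= 498.6

498.6


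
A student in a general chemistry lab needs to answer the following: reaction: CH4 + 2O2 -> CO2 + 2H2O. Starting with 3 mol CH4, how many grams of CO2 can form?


Mole ratio CO2:CH4 = 1:1
n(CO2) = 3 × 1/1 = 3.000 mol
mass = 3.000 × 44.01 = 132.03 g

132.03 g


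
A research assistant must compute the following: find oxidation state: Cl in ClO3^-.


x + 3(-2) = -1, so x = +5
Oxidation number: +5

+5


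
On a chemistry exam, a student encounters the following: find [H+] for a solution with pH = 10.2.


[H+] = 10^(-pH) = 10^(-10.2)
= 6.31×10^-11 M

6.31×10^-11 M


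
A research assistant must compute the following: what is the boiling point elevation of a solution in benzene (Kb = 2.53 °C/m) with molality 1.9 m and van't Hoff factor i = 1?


ΔTb = Kb × m × i
= 2.53 × 1.9 × 1
= 4.807 °C

4.807 °C


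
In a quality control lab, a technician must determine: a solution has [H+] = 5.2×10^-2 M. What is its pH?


pH = -log10([H+]) = -log10(5.2×10^-2)
= 2 - log10(5.2)
= 2 - 0.72
= 1.28

1.28


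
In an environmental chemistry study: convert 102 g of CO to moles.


M(CO) = 28.01 g/mol
n = mass/M = 102/28.01 = 3.6416 mol

3.6416 mol


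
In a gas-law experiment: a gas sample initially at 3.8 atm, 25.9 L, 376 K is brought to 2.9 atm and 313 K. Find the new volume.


P1V1/T1 = P2V2/T2
V2 = P1V1T2/(T1P2)
= 3.8×25.9×313/(376×2.9)
= 28.252 L

28.252 L


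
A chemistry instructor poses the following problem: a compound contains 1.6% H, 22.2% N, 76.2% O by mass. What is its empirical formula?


Assume 100 g sample. Moles of each element:
  H: 1.6/1.008 = 1.587 mol
  N: 22.2/14.01 = 1.585 mol
  O: 76.2/16.0 = 4.763 mol
Divide by smallest (1.585):
  H: 1.587/1.585 = 1.0
  N: 1.585/1.585 = 1.0
  O: 4.763/1.585 = 3.01
Empirical formula: HNO3

HNO3


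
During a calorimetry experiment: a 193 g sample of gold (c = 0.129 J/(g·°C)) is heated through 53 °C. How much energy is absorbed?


q = mcΔT = 193 × 0.129 × 53
= 1319.54 J

1319.54 J


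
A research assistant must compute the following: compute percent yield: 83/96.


% yield = actual/theoretical × 100
= 83/96 × 100
= 86.46%

86.46%


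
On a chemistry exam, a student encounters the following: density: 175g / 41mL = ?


ρ = mass/volume
= 175/41
= 4.268 g/mL

4.268 g/mL


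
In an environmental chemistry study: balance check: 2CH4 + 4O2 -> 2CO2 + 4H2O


Equation: 2CH4 + 4O2 -> 2CO2 + 4H2O
Check atoms: C: 2=2, H: 8=8, O: 8=8
Balanced

Yes, balanced


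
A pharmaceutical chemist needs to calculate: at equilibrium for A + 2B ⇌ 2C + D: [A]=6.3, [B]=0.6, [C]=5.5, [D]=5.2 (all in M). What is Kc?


Kc = [C]^2[D]/([A][B]^2)
= (5.5^2 × 5.2^1)/(6.3^1 × 0.6^2)
= 157.3/2.268
= 69.36

69.36


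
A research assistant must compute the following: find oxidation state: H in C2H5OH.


H is +1 with nonmetals
Oxidation number: +1

+1


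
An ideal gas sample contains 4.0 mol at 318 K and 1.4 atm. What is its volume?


PV = nRT  (R = 0.08206 L·atm/(mol·K))
V = nRT/P = 4.0×0.08206×318/1.4
= 74.557 L

74.557 L


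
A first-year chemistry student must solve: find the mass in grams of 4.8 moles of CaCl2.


M(CaCl2) = 110.98 g/mol
mass = n × M = 4.8 × 110.98 = 532.70 g

532.70 g


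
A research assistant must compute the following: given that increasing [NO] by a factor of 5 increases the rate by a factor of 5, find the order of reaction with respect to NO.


rate ∝ [NO]^n
5^n = 5 → n = 1
Order in NO: 1

1


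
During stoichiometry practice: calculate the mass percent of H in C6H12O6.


M(C6H12O6) = 6×12.01 + 12×1.008 + 6×16.0 = 180.156 g/mol
Mass of H = 12 × 1.008 = 12.096 g/mol
% H = 12.096/180.156 × 100 = 6.71%

6.71%


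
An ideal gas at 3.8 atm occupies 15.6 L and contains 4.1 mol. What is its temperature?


PV = nRT  (R = 0.08206 L·atm/(mol·K))
T = PV/(nR) = 3.8×15.6/(4.1×0.08206)
= 59.28/0.336446
= 176.19 K

176.19 K


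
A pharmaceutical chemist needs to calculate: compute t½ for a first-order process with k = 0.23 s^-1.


t½ = ln2/k = 0.693147/(0.23 s^-1)
= 3.014 s

3.014 s


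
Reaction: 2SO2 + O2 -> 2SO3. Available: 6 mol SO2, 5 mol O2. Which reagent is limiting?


Mole ratio available / coefficient:
  SO2: 6/2 = 3.000
  O2: 5/1 = 5.000
Smaller ratio is limiting.

SO2


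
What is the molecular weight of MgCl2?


M(MgCl2) = 1×24.31 + 2×35.45
= 24.31 + 70.9
= 95.21 g/mol

95.21 g/mol


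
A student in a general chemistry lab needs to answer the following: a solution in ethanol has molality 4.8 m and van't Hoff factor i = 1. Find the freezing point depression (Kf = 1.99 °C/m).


ΔTf = Kf × m × i
= 1.99 × 4.8 × 1
= 9.552 °C

9.552 °C


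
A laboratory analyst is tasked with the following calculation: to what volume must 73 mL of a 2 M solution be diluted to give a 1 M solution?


C1V1 = C2V2
2 × 73 = 1 × V2
V2 = 146/1 = 146.0 mL

146.0 mL


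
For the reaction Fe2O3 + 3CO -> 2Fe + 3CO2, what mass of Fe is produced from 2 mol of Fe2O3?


Mole ratio Fe:Fe2O3 = 2:1
n(Fe) = 2 × 2/1 = 4.000 mol
mass = 4.000 × 55.85 = 223.4 g

223.4 g


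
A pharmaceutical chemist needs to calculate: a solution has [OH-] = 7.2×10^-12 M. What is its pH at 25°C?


pOH = -log10([OH-]) = -log10(7.2×10^-12)
= 12 - log10(7.2) = 11.14
pH = 14 - pOH = 14 - 11.14 = 2.86

2.86


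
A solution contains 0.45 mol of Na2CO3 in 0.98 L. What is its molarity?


M = n/V = 0.45/0.98 = 0.459 mol/L

0.459 M


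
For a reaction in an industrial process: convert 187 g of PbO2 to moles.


M(PbO2) = 239.2 g/mol
n = mass/M = 187/239.2 = 0.7818 mol

0.7818 mol


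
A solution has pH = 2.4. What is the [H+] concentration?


[H+] = 10^(-pH) = 10^(-2.4)
= 3.98×10^-3 M

3.98×10^-3 M


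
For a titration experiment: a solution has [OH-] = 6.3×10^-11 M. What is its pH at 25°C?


pOH = -log10([OH-]) = -log10(6.3×10^-11)
= 11 - log10(6.3) = 10.2
pH = 14 - pOH = 14 - 10.2 = 3.8

3.8


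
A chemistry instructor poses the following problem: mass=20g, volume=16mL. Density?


ρ = mass/volume
= 20/16
= 1.25 g/mL

1.25 g/mL


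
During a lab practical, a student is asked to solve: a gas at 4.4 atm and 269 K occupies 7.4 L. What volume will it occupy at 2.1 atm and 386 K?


P1V1/T1 = P2V2/T2
V2 = P1V1T2/(T1P2)
= 4.4×7.4×386/(269×2.1)
= 22.248 L

22.248 L


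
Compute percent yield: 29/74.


% yield = actual/theoretical × 100
= 29/74 × 100
= 39.19%

39.19%


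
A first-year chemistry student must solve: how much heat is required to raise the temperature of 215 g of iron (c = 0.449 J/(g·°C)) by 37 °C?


q = mcΔT = 215 × 0.449 × 37
= 3571.80 J

3571.80 J


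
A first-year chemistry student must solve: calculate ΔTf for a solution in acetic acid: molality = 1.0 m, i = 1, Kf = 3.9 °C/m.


ΔTf = Kf × m × i
= 3.9 × 1.0 × 1
= 3.9 °C

3.9 °C


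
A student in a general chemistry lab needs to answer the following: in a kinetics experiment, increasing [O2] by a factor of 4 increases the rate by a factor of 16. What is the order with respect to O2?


rate ∝ [O2]^n
4^n = 16 → n = 2
Order in O2: 2

2


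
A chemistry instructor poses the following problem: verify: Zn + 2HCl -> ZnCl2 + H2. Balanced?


Equation: Zn + 2HCl -> ZnCl2 + H2
Check atoms: Cl: 2=2, H: 2=2, Zn: 1=1
Balanced

Yes, balanced


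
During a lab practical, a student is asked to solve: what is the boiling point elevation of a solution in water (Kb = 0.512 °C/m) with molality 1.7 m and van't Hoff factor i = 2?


ΔTb = Kb × m × i
= 0.512 × 1.7 × 2
= 1.7408 °C

1.7408 °C


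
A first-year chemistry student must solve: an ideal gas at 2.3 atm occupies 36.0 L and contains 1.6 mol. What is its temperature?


PV = nRT  (R = 0.08206 L·atm/(mol·K))
T = PV/(nR) = 2.3×36.0/(1.6×0.08206)
= 82.80/0.131296
= 630.64 K

630.64 K


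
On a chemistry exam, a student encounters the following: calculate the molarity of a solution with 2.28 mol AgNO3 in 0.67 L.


M = n/V = 2.28/0.67 = 3.403 mol/L

3.403 M


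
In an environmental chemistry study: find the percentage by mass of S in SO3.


M(SO3) = 1×32.07 + 3×16.0 = 80.07 g/mol
Mass of S = 1 × 32.07 = 32.07 g/mol
% S = 32.07/80.07 × 100 = 40.05%

40.05%


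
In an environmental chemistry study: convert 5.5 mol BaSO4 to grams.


M(BaSO4) = 233.4 g/mol
mass = n × M = 5.5 × 233.4 = 1283.70 g

1283.70 g


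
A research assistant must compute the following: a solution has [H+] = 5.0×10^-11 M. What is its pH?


pH = -log10([H+]) = -log10(5.0×10^-11)
= 11 - log10(5.0)
= 11 - 0.7
= 10.3

10.3


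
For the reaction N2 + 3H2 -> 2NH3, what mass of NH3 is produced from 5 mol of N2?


Mole ratio NH3:N2 = 2:1
n(NH3) = 5 × 2/1 = 10.000 mol
mass = 10.000 × 17.03 = 170.3 g

170.3 g


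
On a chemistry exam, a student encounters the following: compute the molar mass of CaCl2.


M(CaCl2) = 1×40.08 + 2×35.45
= 40.08 + 70.9
= 110.98 g/mol

110.98 g/mol


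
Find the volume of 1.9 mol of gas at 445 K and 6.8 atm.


PV = nRT  (R = 0.08206 L·atm/(mol·K))
V = nRT/P = 1.9×0.08206×445/6.8
= 10.203 L

10.203 L


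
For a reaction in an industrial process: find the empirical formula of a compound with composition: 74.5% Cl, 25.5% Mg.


Assume 100 g sample. Moles of each element:
  Cl: 74.5/35.45 = 2.102 mol
  Mg: 25.5/24.31 = 1.049 mol
Divide by smallest (1.049):
  Cl: 2.102/1.049 = 2.0
  Mg: 1.049/1.049 = 1.0
Empirical formula: MgCl2

MgCl2
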